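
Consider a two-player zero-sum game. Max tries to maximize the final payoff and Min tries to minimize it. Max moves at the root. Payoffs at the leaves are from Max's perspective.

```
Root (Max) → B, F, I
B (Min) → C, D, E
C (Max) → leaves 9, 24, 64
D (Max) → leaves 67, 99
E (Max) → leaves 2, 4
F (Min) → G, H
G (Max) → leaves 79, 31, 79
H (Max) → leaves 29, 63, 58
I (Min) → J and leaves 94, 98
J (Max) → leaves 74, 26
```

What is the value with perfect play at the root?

74

C (Max): max(9, 24, 64) = 64
D (Max): max(67, 99) = 99
E (Max): max(2, 4) = 4
B (Min): min(64, 99, 4) = 4
G (Max): max(79, 31, 79) = 79
H (Max): max(29, 63, 58) = 63
F (Min): min(79, 63) = 63
J (Max): max(74, 26) = 74
I (Min): min(74, 94, 98) = 74
Root (Max): max(4, 63, 74) = 74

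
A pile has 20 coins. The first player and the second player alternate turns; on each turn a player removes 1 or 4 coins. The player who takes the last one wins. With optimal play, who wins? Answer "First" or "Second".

i:   0  1  2  3  4  5  6  7  8  9 10 11 12 13 14 15 16 17 18 19 20
     L  W  L  W  W  L  W  L  W  W  L  W  L  W  W  L  W  L  W  W  L
Position 20 is L, so the second player wins.

Second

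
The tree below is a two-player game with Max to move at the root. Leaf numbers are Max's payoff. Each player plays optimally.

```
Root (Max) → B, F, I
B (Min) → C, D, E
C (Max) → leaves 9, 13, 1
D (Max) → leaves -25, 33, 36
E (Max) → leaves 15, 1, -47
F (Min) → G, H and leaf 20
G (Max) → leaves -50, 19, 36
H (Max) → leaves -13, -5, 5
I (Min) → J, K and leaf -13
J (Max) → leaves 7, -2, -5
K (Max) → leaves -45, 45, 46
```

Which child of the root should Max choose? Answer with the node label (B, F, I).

C (Max): max(9, 13, 1) = 13
D (Max): max(-25, 33, 36) = 36
E (Max): max(15, 1, -47) = 15
B (Min): min(13, 36, 15) = 13
G (Max): max(-50, 19, 36) = 36
H (Max): max(-13, -5, 5) = 5
F (Min): min(36, 5, 20) = 5
J (Max): max(7, -2, -5) = 7
K (Max): max(-45, 45, 46) = 46
I (Min): min(7, 46, -13) = -13
Root (Max): max(13, 5, -13) = 13
Max picks the child with the highest value: B (value 13).

B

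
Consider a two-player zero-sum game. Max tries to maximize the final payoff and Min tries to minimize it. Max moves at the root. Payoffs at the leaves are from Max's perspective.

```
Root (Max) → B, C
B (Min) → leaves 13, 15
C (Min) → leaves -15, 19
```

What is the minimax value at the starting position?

B (Min): min(13, 15) = 13
C (Min): min(-15, 19) = -15
Root (Max): max(13, -15) = 13

13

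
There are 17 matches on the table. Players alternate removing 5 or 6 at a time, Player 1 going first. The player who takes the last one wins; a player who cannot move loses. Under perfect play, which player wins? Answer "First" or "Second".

Positions where the player to move wins (W) vs loses (L):
i:   0  1  2  3  4  5  6  7  8  9 10 11 12 13 14 15 16 17
     L  L  L  L  L  W  W  W  W  W  W  L  L  L  L  L  W  W
Position 17 is W, so the first player wins.

First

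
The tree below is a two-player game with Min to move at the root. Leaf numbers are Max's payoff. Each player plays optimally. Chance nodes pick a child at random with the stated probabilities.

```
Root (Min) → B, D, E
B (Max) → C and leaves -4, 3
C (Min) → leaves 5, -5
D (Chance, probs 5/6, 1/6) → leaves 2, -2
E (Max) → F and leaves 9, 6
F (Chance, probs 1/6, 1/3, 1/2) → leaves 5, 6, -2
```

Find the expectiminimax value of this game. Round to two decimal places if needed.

C (Min): min(5, -5) = -5
B (Max): max(-5, -4, 3) = 3
D (Chance): 5/6·2 + 1/6·-2 = 1.33
F (Chance): 1/6·5 + 1/3·6 + 1/2·-2 = 1.83
E (Max): max(1.83, 9, 6) = 9
Root (Min): min(3, 1.33, 9) = 1.33

1.33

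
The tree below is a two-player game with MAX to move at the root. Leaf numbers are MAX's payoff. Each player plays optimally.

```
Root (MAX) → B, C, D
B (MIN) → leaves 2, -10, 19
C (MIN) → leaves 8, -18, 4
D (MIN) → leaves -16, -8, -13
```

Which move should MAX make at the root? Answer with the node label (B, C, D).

B

B (MIN): min(2, -10, 19) = -10
C (MIN): min(8, -18, 4) = -18
D (MIN): min(-16, -8, -13) = -16
Root (MAX): max(-10, -18, -16) = -10
MAX picks the child with the highest value: B (value -10).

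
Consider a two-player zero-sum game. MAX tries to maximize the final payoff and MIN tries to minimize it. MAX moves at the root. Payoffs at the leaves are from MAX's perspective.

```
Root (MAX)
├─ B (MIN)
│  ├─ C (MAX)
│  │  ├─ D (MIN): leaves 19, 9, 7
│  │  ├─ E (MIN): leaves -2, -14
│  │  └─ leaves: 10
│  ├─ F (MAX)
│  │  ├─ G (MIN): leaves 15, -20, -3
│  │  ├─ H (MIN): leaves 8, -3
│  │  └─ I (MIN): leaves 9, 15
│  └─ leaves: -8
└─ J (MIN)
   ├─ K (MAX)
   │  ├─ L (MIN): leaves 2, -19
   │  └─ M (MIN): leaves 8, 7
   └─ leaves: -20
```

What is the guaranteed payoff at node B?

-8

D: min(19, 9, 7) = 7
E: min(-2, -14) = -14
C: max(7, -14, 10) = 10
G: min(15, -20, -3) = -20
H: min(8, -3) = -3
I: min(9, 15) = 9
F: max(-20, -3, 9) = 9
B: min(10, 9, -8) = -8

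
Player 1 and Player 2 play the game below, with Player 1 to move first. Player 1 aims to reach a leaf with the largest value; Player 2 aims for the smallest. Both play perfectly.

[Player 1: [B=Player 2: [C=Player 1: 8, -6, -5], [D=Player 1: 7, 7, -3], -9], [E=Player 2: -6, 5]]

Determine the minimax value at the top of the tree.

C (Player 1): max(8, -6, -5) = 8
D (Player 1): max(7, 7, -3) = 7
B (Player 2): min(8, 7, -9) = -9
E (Player 2): min(-6, 5) = -6
Root (Player 1): max(-9, -6) = -6

-6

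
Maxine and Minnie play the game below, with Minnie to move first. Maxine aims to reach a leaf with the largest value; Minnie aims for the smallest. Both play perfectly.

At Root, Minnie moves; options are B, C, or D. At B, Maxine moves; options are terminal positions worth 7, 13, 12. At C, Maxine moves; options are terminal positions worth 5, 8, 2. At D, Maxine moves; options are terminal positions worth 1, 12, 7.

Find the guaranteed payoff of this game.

8

B (Maxine): max(7, 13, 12) = 13
C (Maxine): max(5, 8, 2) = 8
D (Maxine): max(1, 12, 7) = 12
Root (Minnie): min(13, 8, 12) = 8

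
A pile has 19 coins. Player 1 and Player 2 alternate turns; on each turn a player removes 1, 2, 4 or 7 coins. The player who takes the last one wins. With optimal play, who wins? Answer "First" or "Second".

Mark each pile size as W (mover wins) or L (mover loses):
i:   0  1  2  3  4  5  6  7  8  9 10 11 12 13 14 15 16 17 18 19
     L  W  W  L  W  W  L  W  W  L  W  W  L  W  W  L  W  W  L  W
Position 19 is W, so the first player wins.

First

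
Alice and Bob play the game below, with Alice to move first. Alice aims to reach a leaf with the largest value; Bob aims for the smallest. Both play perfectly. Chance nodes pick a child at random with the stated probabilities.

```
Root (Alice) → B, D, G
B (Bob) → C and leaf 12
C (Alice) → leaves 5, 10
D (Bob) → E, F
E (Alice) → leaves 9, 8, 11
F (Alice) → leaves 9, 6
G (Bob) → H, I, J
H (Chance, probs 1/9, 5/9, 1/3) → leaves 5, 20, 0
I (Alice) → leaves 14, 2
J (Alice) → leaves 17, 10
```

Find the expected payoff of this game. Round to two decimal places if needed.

C (Alice): max(5, 10) = 10
B (Bob): min(10, 12) = 10
E (Alice): max(9, 8, 11) = 11
F (Alice): max(9, 6) = 9
D (Bob): min(11, 9) = 9
H (Chance): 1/9·5 + 5/9·20 + 1/3·0 = 11.67
I (Alice): max(14, 2) = 14
J (Alice): max(17, 10) = 17
G (Bob): min(11.67, 14, 17) = 11.67
Root (Alice): max(10, 9, 11.67) = 11.67

11.67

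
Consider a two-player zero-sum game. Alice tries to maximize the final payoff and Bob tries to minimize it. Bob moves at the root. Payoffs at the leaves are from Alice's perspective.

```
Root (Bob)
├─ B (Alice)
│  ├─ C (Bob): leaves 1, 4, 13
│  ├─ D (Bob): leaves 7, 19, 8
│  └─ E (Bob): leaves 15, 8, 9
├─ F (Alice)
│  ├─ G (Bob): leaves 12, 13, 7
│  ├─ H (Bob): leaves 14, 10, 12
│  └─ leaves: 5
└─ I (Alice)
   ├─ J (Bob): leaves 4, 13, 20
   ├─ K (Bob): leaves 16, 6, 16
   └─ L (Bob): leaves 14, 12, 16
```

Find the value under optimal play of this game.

8

C (Bob): min(1, 4, 13) = 1
D (Bob): min(7, 19, 8) = 7
E (Bob): min(15, 8, 9) = 8
B (Alice): max(1, 7, 8) = 8
G (Bob): min(12, 13, 7) = 7
H (Bob): min(14, 10, 12) = 10
F (Alice): max(7, 10, 5) = 10
J (Bob): min(4, 13, 20) = 4
K (Bob): min(16, 6, 16) = 6
L (Bob): min(14, 12, 16) = 12
I (Alice): max(4, 6, 12) = 12
Root (Bob): min(8, 10, 12) = 8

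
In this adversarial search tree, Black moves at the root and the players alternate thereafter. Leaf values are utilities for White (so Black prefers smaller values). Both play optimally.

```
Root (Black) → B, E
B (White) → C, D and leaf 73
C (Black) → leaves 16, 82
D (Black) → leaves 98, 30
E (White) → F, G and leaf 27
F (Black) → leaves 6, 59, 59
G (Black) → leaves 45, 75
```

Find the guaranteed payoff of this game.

45

C (Black): min(16, 82) = 16
D (Black): min(98, 30) = 30
B (White): max(16, 30, 73) = 73
F (Black): min(6, 59, 59) = 6
G (Black): min(45, 75) = 45
E (White): max(6, 45, 27) = 45
Root (Black): min(73, 45) = 45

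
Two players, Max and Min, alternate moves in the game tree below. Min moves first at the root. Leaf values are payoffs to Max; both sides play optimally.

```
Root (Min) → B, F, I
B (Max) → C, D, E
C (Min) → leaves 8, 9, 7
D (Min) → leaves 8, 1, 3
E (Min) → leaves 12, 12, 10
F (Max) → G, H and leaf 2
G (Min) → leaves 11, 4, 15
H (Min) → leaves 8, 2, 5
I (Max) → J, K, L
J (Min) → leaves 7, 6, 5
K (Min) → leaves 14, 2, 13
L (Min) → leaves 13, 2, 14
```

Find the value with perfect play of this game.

C (Min): min(8, 9, 7) = 7
D (Min): min(8, 1, 3) = 1
E (Min): min(12, 12, 10) = 10
B (Max): max(7, 1, 10) = 10
G (Min): min(11, 4, 15) = 4
H (Min): min(8, 2, 5) = 2
F (Max): max(4, 2, 2) = 4
J (Min): min(7, 6, 5) = 5
K (Min): min(14, 2, 13) = 2
L (Min): min(13, 2, 14) = 2
I (Max): max(5, 2, 2) = 5
Root (Min): min(10, 4, 5) = 4

4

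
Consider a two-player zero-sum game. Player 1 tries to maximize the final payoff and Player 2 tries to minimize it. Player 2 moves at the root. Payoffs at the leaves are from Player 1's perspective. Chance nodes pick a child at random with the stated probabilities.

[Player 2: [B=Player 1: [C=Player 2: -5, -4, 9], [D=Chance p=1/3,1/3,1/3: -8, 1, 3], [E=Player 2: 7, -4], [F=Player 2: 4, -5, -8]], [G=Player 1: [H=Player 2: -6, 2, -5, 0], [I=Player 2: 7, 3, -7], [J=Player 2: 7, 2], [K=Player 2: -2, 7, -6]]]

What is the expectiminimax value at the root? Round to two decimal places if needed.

C (Player 2): min(-5, -4, 9) = -5
D (Chance): 1/3·-8 + 1/3·1 + 1/3·3 = -1.33
E (Player 2): min(7, -4) = -4
F (Player 2): min(4, -5, -8) = -8
B (Player 1): max(-5, -1.33, -4, -8) = -1.33
H (Player 2): min(-6, 2, -5, 0) = -6
I (Player 2): min(7, 3, -7) = -7
J (Player 2): min(7, 2) = 2
K (Player 2): min(-2, 7, -6) = -6
G (Player 1): max(-6, -7, 2, -6) = 2
Root (Player 2): min(-1.33, 2) = -1.33

-1.33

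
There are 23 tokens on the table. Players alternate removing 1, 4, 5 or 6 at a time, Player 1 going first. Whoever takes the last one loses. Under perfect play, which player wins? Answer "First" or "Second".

W/L table (W = player to move can force a win):
i:   0  1  2  3  4  5  6  7  8  9 10 11 12 13 14 15 16 17 18 19 20 21 22 23
     W  L  W  L  W  W  W  W  W  W  L  W  L  W  W  W  W  W  W  L  W  L  W  W
Position 23 is W, so the first player wins.

First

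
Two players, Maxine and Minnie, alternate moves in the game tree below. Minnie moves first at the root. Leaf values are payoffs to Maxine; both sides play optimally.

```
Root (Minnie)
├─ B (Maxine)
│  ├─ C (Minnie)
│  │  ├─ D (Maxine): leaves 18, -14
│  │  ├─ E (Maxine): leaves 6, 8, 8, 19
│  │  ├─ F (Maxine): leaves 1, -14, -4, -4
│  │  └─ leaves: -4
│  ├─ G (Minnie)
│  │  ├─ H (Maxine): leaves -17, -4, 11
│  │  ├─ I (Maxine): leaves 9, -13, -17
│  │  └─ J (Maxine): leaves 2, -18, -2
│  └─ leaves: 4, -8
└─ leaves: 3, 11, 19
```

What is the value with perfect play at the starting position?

D (Maxine): max(18, -14) = 18
E (Maxine): max(6, 8, 8, 19) = 19
F (Maxine): max(1, -14, -4, -4) = 1
C (Minnie): min(18, 19, 1, -4) = -4
H (Maxine): max(-17, -4, 11) = 11
I (Maxine): max(9, -13, -17) = 9
J (Maxine): max(2, -18, -2) = 2
G (Minnie): min(11, 9, 2) = 2
B (Maxine): max(-4, 2, 4, -8) = 4
Root (Minnie): min(4, 3, 11, 19) = 3

3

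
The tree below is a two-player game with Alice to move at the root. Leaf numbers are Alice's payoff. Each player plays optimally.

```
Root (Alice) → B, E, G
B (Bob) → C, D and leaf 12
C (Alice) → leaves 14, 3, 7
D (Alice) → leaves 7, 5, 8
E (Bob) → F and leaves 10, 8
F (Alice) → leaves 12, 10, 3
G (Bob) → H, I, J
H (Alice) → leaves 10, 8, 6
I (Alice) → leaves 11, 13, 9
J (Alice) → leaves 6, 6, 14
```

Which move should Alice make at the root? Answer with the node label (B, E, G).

G

C (Alice): max(14, 3, 7) = 14
D (Alice): max(7, 5, 8) = 8
B (Bob): min(14, 8, 12) = 8
F (Alice): max(12, 10, 3) = 12
E (Bob): min(12, 10, 8) = 8
H (Alice): max(10, 8, 6) = 10
I (Alice): max(11, 13, 9) = 13
J (Alice): max(6, 6, 14) = 14
G (Bob): min(10, 13, 14) = 10
Root (Alice): max(8, 8, 10) = 10
Alice picks the child with the highest value: G (value 10).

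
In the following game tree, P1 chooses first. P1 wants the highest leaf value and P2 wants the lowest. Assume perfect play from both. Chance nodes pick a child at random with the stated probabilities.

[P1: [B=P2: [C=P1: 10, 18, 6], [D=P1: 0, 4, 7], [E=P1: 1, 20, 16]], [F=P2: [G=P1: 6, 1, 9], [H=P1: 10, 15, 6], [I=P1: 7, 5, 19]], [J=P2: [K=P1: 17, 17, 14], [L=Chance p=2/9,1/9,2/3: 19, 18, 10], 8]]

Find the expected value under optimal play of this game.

C (P1): max(10, 18, 6) = 18
D (P1): max(0, 4, 7) = 7
E (P1): max(1, 20, 16) = 20
B (P2): min(18, 7, 20) = 7
G (P1): max(6, 1, 9) = 9
H (P1): max(10, 15, 6) = 15
I (P1): max(7, 5, 19) = 19
F (P2): min(9, 15, 19) = 9
K (P1): max(17, 17, 14) = 17
L (Chance): 2/9·19 + 1/9·18 + 2/3·10 = 12.89
J (P2): min(17, 12.89, 8) = 8
Root (P1): max(7, 9, 8) = 9

9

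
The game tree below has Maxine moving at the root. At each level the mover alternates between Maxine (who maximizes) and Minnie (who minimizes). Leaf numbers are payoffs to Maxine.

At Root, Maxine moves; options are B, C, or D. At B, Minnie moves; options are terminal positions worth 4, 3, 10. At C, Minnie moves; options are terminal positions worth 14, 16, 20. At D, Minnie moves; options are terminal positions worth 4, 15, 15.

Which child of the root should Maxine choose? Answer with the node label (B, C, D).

B (Minnie): min(4, 3, 10) = 3
C (Minnie): min(14, 16, 20) = 14
D (Minnie): min(4, 15, 15) = 4
Root (Maxine): max(3, 14, 4) = 14
Maxine picks the child with the highest value: C (value 14).

C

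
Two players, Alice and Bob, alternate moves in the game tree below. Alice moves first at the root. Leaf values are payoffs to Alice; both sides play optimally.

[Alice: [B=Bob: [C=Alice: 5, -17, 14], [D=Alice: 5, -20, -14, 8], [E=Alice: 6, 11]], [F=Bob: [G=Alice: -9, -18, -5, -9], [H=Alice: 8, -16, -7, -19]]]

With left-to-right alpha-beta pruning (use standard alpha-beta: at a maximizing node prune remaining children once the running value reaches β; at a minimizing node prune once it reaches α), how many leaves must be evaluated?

C [α=-∞,β=+∞]: v=14
D [α=-∞,β=14]: v=8
E [α=-∞,β=8]: v=11
B [α=-∞,β=+∞]: v=8
G [α=8,β=+∞]: v=-5
F [α=8,β=+∞]: v=-5 after child 1 ≤ α → α-cutoff, skip 1
Root [α=-∞,β=+∞]: v=8
Leaves evaluated: 13 of 17.

13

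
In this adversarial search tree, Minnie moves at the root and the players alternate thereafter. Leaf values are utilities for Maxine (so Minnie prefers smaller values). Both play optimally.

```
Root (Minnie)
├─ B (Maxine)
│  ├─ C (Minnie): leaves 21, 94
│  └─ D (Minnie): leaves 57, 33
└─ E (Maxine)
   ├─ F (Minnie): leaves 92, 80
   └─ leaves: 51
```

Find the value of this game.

C (Minnie): min(21, 94) = 21
D (Minnie): min(57, 33) = 33
B (Maxine): max(21, 33) = 33
F (Minnie): min(92, 80) = 80
E (Maxine): max(80, 51) = 80
Root (Minnie): min(33, 80) = 33

33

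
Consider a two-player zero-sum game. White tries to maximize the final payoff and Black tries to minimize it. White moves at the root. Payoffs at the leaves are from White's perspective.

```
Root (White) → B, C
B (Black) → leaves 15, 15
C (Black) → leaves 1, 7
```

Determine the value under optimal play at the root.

B (Black): min(15, 15) = 15
C (Black): min(1, 7) = 1
Root (White): max(15, 1) = 15

15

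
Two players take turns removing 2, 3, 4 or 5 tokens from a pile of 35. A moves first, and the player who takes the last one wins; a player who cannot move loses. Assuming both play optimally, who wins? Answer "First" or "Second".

Second

W/L table (W = player to move can force a win):
i:   0  1  2  3  4  5  6  7  8  9 10 11 12 13 14 15 16 17 18 19 20 21 22 23 24 25 26 27 28 29 30 31 32 33 34 35
     L  L  W  W  W  W  W  L  L  W  W  W  W  W  L  L  W  W  W  W  W  L  L  W  W  W  W  W  L  L  W  W  W  W  W  L
Position 35 is L, so the second player wins.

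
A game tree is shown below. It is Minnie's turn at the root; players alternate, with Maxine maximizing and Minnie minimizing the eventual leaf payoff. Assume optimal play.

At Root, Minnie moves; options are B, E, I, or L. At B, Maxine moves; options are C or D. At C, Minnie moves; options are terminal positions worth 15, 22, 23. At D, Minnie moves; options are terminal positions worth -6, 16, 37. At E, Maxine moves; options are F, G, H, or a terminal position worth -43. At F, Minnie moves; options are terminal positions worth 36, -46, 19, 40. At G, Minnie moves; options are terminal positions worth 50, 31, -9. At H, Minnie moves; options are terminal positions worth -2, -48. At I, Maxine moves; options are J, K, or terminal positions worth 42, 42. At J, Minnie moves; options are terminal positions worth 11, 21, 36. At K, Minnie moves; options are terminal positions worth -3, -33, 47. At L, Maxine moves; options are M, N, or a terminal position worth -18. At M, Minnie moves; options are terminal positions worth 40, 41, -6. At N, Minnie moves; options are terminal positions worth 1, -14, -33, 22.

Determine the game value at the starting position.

-9

C (Minnie): min(15, 22, 23) = 15
D (Minnie): min(-6, 16, 37) = -6
B (Maxine): max(15, -6) = 15
F (Minnie): min(36, -46, 19, 40) = -46
G (Minnie): min(50, 31, -9) = -9
H (Minnie): min(-2, -48) = -48
E (Maxine): max(-46, -9, -48, -43) = -9
J (Minnie): min(11, 21, 36) = 11
K (Minnie): min(-3, -33, 47) = -33
I (Maxine): max(11, -33, 42, 42) = 42
M (Minnie): min(40, 41, -6) = -6
N (Minnie): min(1, -14, -33, 22) = -33
L (Maxine): max(-6, -33, -18) = -6
Root (Minnie): min(15, -9, 42, -6) = -9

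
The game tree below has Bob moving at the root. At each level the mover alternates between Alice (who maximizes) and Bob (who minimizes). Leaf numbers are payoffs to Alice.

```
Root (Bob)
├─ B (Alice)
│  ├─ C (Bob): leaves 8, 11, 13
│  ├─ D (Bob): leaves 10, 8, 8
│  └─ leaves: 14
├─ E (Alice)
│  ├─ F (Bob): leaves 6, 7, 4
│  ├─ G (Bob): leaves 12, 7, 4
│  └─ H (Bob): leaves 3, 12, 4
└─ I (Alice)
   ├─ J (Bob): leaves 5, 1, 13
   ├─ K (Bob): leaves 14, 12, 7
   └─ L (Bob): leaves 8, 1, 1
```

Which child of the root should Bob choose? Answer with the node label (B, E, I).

C (Bob): min(8, 11, 13) = 8
D (Bob): min(10, 8, 8) = 8
B (Alice): max(8, 8, 14) = 14
F (Bob): min(6, 7, 4) = 4
G (Bob): min(12, 7, 4) = 4
H (Bob): min(3, 12, 4) = 3
E (Alice): max(4, 4, 3) = 4
J (Bob): min(5, 1, 13) = 1
K (Bob): min(14, 12, 7) = 7
L (Bob): min(8, 1, 1) = 1
I (Alice): max(1, 7, 1) = 7
Root (Bob): min(14, 4, 7) = 4
Bob picks the child with the lowest value: E (value 4).

E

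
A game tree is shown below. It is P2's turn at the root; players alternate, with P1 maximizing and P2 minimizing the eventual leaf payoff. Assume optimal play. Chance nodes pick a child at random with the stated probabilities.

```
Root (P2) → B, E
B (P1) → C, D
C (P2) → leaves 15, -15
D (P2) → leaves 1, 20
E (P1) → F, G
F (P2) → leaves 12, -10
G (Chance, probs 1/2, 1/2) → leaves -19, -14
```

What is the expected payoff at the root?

-10

C (P2): min(15, -15) = -15
D (P2): min(1, 20) = 1
B (P1): max(-15, 1) = 1
F (P2): min(12, -10) = -10
G (Chance): 1/2·-19 + 1/2·-14 = -16.5
E (P1): max(-10, -16.5) = -10
Root (P2): min(1, -10) = -10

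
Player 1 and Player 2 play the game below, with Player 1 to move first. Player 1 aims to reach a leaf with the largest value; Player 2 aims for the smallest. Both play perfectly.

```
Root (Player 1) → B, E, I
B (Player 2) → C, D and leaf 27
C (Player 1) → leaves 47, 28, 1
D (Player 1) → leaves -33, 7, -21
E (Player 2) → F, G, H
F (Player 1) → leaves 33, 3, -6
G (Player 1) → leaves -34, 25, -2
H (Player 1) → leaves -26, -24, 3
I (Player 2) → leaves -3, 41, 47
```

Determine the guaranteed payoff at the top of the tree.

7

C (Player 1): max(47, 28, 1) = 47
D (Player 1): max(-33, 7, -21) = 7
B (Player 2): min(47, 7, 27) = 7
F (Player 1): max(33, 3, -6) = 33
G (Player 1): max(-34, 25, -2) = 25
H (Player 1): max(-26, -24, 3) = 3
E (Player 2): min(33, 25, 3) = 3
I (Player 2): min(-3, 41, 47) = -3
Root (Player 1): max(7, 3, -3) = 7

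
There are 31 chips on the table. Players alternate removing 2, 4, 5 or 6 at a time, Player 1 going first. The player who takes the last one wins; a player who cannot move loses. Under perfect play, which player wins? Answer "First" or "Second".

W/L table (W = player to move can force a win):
i:   0  1  2  3  4  5  6  7  8  9 10 11 12 13 14 15 16 17 18 19 20 21 22 23 24 25 26 27 28 29 30 31
     L  L  W  W  W  W  W  W  L  L  W  W  W  W  W  W  L  L  W  W  W  W  W  W  L  L  W  W  W  W  W  W
Position 31 is W, so the first player wins.

First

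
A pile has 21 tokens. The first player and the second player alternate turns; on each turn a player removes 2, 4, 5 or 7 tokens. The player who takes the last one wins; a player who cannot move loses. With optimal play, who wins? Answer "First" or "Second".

First

Mark each pile size as W (mover wins) or L (mover loses):
i:   0  1  2  3  4  5  6  7  8  9 10 11 12 13 14 15 16 17 18 19 20 21
     L  L  W  W  W  W  W  W  W  L  L  W  W  W  W  W  W  W  L  L  W  W
Position 21 is W, so the first player wins.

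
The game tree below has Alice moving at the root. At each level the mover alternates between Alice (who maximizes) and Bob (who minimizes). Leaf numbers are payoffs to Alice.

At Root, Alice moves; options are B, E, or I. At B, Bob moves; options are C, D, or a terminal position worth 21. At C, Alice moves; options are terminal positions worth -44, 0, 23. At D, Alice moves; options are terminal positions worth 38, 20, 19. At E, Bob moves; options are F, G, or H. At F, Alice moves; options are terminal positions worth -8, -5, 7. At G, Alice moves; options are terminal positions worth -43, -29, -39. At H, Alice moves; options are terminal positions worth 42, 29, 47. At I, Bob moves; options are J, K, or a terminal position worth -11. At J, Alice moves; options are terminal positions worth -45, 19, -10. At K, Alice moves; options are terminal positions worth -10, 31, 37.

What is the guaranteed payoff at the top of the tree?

C (Alice): max(-44, 0, 23) = 23
D (Alice): max(38, 20, 19) = 38
B (Bob): min(23, 38, 21) = 21
F (Alice): max(-8, -5, 7) = 7
G (Alice): max(-43, -29, -39) = -29
H (Alice): max(42, 29, 47) = 47
E (Bob): min(7, -29, 47) = -29
J (Alice): max(-45, 19, -10) = 19
K (Alice): max(-10, 31, 37) = 37
I (Bob): min(19, 37, -11) = -11
Root (Alice): max(21, -29, -11) = 21

21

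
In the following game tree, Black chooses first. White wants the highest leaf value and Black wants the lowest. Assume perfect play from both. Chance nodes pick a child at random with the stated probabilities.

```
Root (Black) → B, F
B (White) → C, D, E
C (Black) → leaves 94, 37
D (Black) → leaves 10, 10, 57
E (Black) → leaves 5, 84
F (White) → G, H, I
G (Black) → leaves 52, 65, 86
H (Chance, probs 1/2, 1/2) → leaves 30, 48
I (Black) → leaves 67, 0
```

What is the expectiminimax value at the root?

37

C (Black): min(94, 37) = 37
D (Black): min(10, 10, 57) = 10
E (Black): min(5, 84) = 5
B (White): max(37, 10, 5) = 37
G (Black): min(52, 65, 86) = 52
H (Chance): 1/2·30 + 1/2·48 = 39
I (Black): min(67, 0) = 0
F (White): max(52, 39, 0) = 52
Root (Black): min(37, 52) = 37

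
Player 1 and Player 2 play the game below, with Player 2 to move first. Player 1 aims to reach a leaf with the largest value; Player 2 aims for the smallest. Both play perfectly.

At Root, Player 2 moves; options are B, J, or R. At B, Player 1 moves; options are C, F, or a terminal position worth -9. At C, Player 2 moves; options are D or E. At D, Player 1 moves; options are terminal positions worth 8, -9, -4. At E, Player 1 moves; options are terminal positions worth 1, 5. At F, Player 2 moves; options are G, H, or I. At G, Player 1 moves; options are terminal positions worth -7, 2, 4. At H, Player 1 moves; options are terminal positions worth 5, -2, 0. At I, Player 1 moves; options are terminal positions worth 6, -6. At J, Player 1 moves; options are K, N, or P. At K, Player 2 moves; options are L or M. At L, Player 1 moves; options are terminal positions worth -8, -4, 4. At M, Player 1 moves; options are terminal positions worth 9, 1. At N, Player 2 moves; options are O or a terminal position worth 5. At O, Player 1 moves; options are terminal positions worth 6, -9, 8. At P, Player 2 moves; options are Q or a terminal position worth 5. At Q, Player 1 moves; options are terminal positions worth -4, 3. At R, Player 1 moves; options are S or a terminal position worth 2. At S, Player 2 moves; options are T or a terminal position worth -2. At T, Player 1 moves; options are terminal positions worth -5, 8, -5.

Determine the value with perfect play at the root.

2

D (Player 1): max(8, -9, -4) = 8
E (Player 1): max(1, 5) = 5
C (Player 2): min(8, 5) = 5
G (Player 1): max(-7, 2, 4) = 4
H (Player 1): max(5, -2, 0) = 5
I (Player 1): max(6, -6) = 6
F (Player 2): min(4, 5, 6) = 4
B (Player 1): max(5, 4, -9) = 5
L (Player 1): max(-8, -4, 4) = 4
M (Player 1): max(9, 1) = 9
K (Player 2): min(4, 9) = 4
O (Player 1): max(6, -9, 8) = 8
N (Player 2): min(8, 5) = 5
Q (Player 1): max(-4, 3) = 3
P (Player 2): min(3, 5) = 3
J (Player 1): max(4, 5, 3) = 5
T (Player 1): max(-5, 8, -5) = 8
S (Player 2): min(8, -2) = -2
R (Player 1): max(-2, 2) = 2
Root (Player 2): min(5, 5, 2) = 2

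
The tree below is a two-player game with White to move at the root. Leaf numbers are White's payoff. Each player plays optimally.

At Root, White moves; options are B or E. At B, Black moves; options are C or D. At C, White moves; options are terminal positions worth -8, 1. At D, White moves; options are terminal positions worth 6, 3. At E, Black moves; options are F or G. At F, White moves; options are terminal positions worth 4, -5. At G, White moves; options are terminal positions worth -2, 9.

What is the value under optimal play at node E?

F: max(4, -5) = 4
G: max(-2, 9) = 9
E: min(4, 9) = 4

4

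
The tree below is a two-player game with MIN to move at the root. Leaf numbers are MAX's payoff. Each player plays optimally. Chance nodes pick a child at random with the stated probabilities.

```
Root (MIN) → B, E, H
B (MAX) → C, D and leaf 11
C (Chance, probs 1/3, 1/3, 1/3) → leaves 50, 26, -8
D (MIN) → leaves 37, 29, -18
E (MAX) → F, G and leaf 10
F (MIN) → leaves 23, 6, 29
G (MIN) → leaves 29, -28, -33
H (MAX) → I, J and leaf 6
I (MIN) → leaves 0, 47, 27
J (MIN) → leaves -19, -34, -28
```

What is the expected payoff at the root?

6

C (Chance): 1/3·50 + 1/3·26 + 1/3·-8 = 22.67
D (MIN): min(37, 29, -18) = -18
B (MAX): max(22.67, -18, 11) = 22.67
F (MIN): min(23, 6, 29) = 6
G (MIN): min(29, -28, -33) = -33
E (MAX): max(6, -33, 10) = 10
I (MIN): min(0, 47, 27) = 0
J (MIN): min(-19, -34, -28) = -34
H (MAX): max(0, -34, 6) = 6
Root (MIN): min(22.67, 10, 6) = 6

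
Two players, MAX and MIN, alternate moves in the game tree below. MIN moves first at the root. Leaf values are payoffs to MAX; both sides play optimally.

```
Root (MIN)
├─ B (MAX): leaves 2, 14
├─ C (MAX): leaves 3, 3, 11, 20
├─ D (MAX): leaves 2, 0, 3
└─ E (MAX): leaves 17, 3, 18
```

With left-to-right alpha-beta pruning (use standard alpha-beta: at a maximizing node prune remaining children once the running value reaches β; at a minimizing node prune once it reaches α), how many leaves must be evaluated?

10

B [α=-∞,β=+∞]: v=14
C [α=-∞,β=14]: v=20
D [α=-∞,β=14]: v=3
E [α=-∞,β=3]: v=17 after child 1 ≥ β → β-cutoff, skip 2
Root [α=-∞,β=+∞]: v=3
Leaves evaluated: 10 of 12.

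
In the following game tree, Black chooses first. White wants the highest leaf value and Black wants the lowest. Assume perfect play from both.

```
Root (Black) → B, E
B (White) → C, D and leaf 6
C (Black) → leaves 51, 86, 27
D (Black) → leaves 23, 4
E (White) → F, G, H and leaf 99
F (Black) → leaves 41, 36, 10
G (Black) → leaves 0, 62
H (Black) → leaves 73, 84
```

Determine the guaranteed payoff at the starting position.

C (Black): min(51, 86, 27) = 27
D (Black): min(23, 4) = 4
B (White): max(27, 4, 6) = 27
F (Black): min(41, 36, 10) = 10
G (Black): min(0, 62) = 0
H (Black): min(73, 84) = 73
E (White): max(10, 0, 73, 99) = 99
Root (Black): min(27, 99) = 27

27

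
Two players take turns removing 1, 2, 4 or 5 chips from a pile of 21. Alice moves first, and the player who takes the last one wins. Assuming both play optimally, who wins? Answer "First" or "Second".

Second

Positions where the player to move wins (W) vs loses (L):
i:   0  1  2  3  4  5  6  7  8  9 10 11 12 13 14 15 16 17 18 19 20 21
     L  W  W  L  W  W  L  W  W  L  W  W  L  W  W  L  W  W  L  W  W  L
Position 21 is L, so the second player wins.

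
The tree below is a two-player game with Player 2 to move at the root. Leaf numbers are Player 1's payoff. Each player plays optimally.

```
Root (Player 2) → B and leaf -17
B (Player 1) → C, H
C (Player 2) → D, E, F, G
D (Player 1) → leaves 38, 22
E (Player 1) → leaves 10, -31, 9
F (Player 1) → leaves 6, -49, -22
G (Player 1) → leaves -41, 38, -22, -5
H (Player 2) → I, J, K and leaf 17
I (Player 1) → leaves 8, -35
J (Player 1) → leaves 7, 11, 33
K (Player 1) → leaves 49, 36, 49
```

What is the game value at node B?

D: max(38, 22) = 38
E: max(10, -31, 9) = 10
F: max(6, -49, -22) = 6
G: max(-41, 38, -22, -5) = 38
C: min(38, 10, 6, 38) = 6
I: max(8, -35) = 8
J: max(7, 11, 33) = 33
K: max(49, 36, 49) = 49
H: min(8, 33, 49, 17) = 8
B: max(6, 8) = 8

8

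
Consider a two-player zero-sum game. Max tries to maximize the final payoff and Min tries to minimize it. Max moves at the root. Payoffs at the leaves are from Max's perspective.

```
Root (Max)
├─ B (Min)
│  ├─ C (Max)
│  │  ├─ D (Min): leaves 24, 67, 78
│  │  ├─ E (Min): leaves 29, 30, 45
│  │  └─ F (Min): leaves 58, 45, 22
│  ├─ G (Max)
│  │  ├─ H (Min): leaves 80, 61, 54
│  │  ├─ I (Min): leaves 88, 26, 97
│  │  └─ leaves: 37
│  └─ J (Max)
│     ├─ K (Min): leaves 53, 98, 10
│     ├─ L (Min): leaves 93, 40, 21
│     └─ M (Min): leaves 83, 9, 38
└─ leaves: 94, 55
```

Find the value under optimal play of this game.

D (Min): min(24, 67, 78) = 24
E (Min): min(29, 30, 45) = 29
F (Min): min(58, 45, 22) = 22
C (Max): max(24, 29, 22) = 29
H (Min): min(80, 61, 54) = 54
I (Min): min(88, 26, 97) = 26
G (Max): max(54, 26, 37) = 54
K (Min): min(53, 98, 10) = 10
L (Min): min(93, 40, 21) = 21
M (Min): min(83, 9, 38) = 9
J (Max): max(10, 21, 9) = 21
B (Min): min(29, 54, 21) = 21
Root (Max): max(21, 94, 55) = 94

94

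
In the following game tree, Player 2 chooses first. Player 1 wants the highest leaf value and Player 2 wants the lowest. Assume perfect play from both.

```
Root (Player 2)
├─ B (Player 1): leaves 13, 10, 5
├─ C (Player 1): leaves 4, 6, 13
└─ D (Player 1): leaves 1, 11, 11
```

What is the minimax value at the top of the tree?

11

B (Player 1): max(13, 10, 5) = 13
C (Player 1): max(4, 6, 13) = 13
D (Player 1): max(1, 11, 11) = 11
Root (Player 2): min(13, 13, 11) = 11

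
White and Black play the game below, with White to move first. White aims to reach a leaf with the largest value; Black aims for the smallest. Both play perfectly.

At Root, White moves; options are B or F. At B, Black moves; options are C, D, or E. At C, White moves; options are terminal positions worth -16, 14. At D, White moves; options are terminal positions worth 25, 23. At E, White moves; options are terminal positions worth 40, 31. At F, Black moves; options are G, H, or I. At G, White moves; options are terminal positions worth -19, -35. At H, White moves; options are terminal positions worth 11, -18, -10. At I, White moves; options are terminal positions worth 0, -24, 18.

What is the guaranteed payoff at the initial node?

C (White): max(-16, 14) = 14
D (White): max(25, 23) = 25
E (White): max(40, 31) = 40
B (Black): min(14, 25, 40) = 14
G (White): max(-19, -35) = -19
H (White): max(11, -18, -10) = 11
I (White): max(0, -24, 18) = 18
F (Black): min(-19, 11, 18) = -19
Root (White): max(14, -19) = 14

14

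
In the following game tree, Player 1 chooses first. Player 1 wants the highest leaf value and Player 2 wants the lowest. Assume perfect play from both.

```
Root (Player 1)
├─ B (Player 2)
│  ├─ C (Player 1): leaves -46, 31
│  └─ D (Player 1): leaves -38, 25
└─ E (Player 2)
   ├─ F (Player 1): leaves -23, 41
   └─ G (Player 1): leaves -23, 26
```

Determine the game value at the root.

C (Player 1): max(-46, 31) = 31
D (Player 1): max(-38, 25) = 25
B (Player 2): min(31, 25) = 25
F (Player 1): max(-23, 41) = 41
G (Player 1): max(-23, 26) = 26
E (Player 2): min(41, 26) = 26
Root (Player 1): max(25, 26) = 26

26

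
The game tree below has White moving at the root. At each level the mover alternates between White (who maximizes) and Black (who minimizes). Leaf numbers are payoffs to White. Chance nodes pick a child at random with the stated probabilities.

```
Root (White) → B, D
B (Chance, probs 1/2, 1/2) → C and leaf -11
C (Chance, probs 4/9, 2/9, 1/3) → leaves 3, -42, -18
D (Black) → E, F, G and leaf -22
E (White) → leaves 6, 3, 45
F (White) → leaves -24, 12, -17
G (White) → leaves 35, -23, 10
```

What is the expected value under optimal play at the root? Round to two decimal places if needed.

-12.5

C (Chance): 4/9·3 + 2/9·-42 + 1/3·-18 = -14
B (Chance): 1/2·-14 + 1/2·-11 = -12.5
E (White): max(6, 3, 45) = 45
F (White): max(-24, 12, -17) = 12
G (White): max(35, -23, 10) = 35
D (Black): min(45, 12, 35, -22) = -22
Root (White): max(-12.5, -22) = -12.5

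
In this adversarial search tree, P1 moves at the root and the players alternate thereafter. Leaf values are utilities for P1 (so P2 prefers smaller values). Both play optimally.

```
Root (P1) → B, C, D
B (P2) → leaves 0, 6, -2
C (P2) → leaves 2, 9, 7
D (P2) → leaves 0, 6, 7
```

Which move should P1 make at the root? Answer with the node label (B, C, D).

B (P2): min(0, 6, -2) = -2
C (P2): min(2, 9, 7) = 2
D (P2): min(0, 6, 7) = 0
Root (P1): max(-2, 2, 0) = 2
P1 picks the child with the highest value: C (value 2).

C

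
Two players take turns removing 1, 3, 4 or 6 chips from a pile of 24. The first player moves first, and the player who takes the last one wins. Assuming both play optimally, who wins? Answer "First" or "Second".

First

i:   0  1  2  3  4  5  6  7  8  9 10 11 12 13 14 15 16 17 18 19 20 21 22 23 24
     L  W  L  W  W  W  W  L  W  L  W  W  W  W  L  W  L  W  W  W  W  L  W  L  W
Position 24 is W, so the first player wins.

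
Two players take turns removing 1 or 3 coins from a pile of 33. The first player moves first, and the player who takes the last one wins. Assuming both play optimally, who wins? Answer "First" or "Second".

First

i:   0  1  2  3  4  5  6  7  8  9 10 11 12 13 14 15 16 17 18 19 20 21 22 23 24 25 26 27 28 29 30 31 32 33
     L  W  L  W  L  W  L  W  L  W  L  W  L  W  L  W  L  W  L  W  L  W  L  W  L  W  L  W  L  W  L  W  L  W
Position 33 is W, so the first player wins.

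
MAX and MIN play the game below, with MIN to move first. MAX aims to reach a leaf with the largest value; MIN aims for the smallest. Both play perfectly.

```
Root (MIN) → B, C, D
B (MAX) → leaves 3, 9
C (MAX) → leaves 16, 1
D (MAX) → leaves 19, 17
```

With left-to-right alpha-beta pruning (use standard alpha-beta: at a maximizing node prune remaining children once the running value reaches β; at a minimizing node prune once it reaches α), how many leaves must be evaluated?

B [α=-∞,β=+∞]: v=9
C [α=-∞,β=9]: v=16 after child 1 ≥ β → β-cutoff, skip 1
D [α=-∞,β=9]: v=19 after child 1 ≥ β → β-cutoff, skip 1
Root [α=-∞,β=+∞]: v=9
Leaves evaluated: 4 of 6.

4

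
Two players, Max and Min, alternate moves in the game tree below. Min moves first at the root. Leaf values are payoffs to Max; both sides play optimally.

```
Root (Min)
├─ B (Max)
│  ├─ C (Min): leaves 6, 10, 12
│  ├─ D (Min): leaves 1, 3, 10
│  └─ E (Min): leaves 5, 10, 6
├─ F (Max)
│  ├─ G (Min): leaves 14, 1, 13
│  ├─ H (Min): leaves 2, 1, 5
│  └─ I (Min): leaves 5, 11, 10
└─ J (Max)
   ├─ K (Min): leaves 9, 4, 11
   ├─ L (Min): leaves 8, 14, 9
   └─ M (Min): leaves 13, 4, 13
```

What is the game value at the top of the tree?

5

C (Min): min(6, 10, 12) = 6
D (Min): min(1, 3, 10) = 1
E (Min): min(5, 10, 6) = 5
B (Max): max(6, 1, 5) = 6
G (Min): min(14, 1, 13) = 1
H (Min): min(2, 1, 5) = 1
I (Min): min(5, 11, 10) = 5
F (Max): max(1, 1, 5) = 5
K (Min): min(9, 4, 11) = 4
L (Min): min(8, 14, 9) = 8
M (Min): min(13, 4, 13) = 4
J (Max): max(4, 8, 4) = 8
Root (Min): min(6, 5, 8) = 5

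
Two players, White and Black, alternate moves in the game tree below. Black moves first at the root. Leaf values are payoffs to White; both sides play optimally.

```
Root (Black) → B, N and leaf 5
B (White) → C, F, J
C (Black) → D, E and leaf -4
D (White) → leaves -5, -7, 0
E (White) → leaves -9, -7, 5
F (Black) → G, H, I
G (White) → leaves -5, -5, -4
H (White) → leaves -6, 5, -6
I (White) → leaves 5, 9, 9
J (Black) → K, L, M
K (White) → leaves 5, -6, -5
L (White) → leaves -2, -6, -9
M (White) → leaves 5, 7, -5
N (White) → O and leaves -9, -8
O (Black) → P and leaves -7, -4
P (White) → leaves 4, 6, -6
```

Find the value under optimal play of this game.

-7

D (White): max(-5, -7, 0) = 0
E (White): max(-9, -7, 5) = 5
C (Black): min(0, 5, -4) = -4
G (White): max(-5, -5, -4) = -4
H (White): max(-6, 5, -6) = 5
I (White): max(5, 9, 9) = 9
F (Black): min(-4, 5, 9) = -4
K (White): max(5, -6, -5) = 5
L (White): max(-2, -6, -9) = -2
M (White): max(5, 7, -5) = 7
J (Black): min(5, -2, 7) = -2
B (White): max(-4, -4, -2) = -2
P (White): max(4, 6, -6) = 6
O (Black): min(6, -7, -4) = -7
N (White): max(-7, -9, -8) = -7
Root (Black): min(-2, -7, 5) = -7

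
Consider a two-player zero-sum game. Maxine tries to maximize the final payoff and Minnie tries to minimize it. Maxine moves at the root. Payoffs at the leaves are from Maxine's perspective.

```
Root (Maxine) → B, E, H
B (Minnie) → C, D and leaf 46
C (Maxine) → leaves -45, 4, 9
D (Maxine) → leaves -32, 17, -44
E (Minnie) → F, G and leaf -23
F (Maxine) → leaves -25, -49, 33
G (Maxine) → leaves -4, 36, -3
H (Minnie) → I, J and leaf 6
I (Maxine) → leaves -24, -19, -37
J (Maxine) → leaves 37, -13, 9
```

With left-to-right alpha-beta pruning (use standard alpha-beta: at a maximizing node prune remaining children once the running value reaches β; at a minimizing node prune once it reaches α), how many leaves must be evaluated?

C [α=-∞,β=+∞]: v=9
D [α=-∞,β=9]: v=17 after child 2 ≥ β → β-cutoff, skip 1
B [α=-∞,β=+∞]: v=9
F [α=9,β=+∞]: v=33
G [α=9,β=33]: v=36 after child 2 ≥ β → β-cutoff, skip 1
E [α=9,β=+∞]: v=-23
I [α=9,β=+∞]: v=-19
H [α=9,β=+∞]: v=-19 after child 1 ≤ α → α-cutoff, skip 2
Root [α=-∞,β=+∞]: v=9
Leaves evaluated: 15 of 21.

15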